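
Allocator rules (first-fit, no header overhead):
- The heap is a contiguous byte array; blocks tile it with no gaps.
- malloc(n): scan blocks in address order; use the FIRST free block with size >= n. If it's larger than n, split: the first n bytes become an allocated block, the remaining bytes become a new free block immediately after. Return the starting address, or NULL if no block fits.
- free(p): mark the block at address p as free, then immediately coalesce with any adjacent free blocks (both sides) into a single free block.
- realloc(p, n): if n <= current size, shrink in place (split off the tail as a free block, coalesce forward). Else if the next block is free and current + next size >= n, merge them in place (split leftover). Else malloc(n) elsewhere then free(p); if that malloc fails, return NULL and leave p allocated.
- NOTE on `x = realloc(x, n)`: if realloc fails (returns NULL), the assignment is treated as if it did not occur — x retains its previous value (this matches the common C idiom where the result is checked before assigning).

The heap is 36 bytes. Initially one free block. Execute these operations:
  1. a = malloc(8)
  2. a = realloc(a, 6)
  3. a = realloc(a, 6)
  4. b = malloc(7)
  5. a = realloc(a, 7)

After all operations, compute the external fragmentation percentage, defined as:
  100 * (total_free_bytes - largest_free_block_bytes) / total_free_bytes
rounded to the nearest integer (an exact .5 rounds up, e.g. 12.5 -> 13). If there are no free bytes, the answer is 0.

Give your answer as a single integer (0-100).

Answer: 27

Derivation:
Op 1: a = malloc(8) -> a = 0; heap: [0-7 ALLOC][8-35 FREE]
Op 2: a = realloc(a, 6) -> a = 0; heap: [0-5 ALLOC][6-35 FREE]
Op 3: a = realloc(a, 6) -> a = 0; heap: [0-5 ALLOC][6-35 FREE]
Op 4: b = malloc(7) -> b = 6; heap: [0-5 ALLOC][6-12 ALLOC][13-35 FREE]
Op 5: a = realloc(a, 7) -> a = 13; heap: [0-5 FREE][6-12 ALLOC][13-19 ALLOC][20-35 FREE]
Free blocks: [6 16] total_free=22 largest=16 -> 100*(22-16)/22 = 600/22 ≈ 27.273 -> rounds to 27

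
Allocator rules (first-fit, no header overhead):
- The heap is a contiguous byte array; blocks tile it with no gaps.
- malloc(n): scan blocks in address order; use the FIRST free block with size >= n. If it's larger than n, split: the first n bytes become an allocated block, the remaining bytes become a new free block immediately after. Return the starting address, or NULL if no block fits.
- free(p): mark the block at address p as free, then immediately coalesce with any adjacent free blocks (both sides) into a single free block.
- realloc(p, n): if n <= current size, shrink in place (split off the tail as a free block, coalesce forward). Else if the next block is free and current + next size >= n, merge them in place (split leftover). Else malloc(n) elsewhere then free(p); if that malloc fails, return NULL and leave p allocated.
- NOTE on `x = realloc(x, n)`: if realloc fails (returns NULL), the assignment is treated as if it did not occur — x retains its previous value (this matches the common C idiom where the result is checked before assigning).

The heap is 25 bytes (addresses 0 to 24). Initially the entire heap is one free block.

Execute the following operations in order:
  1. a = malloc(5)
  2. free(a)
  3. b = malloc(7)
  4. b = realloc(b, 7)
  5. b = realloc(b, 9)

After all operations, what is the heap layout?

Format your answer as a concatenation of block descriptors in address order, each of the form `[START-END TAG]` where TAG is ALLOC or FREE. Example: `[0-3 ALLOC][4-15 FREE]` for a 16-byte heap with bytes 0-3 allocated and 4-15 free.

Answer: [0-8 ALLOC][9-24 FREE]

Derivation:
Op 1: a = malloc(5) -> a = 0; heap: [0-4 ALLOC][5-24 FREE]
Op 2: free(a) -> (freed a); heap: [0-24 FREE]
Op 3: b = malloc(7) -> b = 0; heap: [0-6 ALLOC][7-24 FREE]
Op 4: b = realloc(b, 7) -> b = 0; heap: [0-6 ALLOC][7-24 FREE]
Op 5: b = realloc(b, 9) -> b = 0; heap: [0-8 ALLOC][9-24 FREE]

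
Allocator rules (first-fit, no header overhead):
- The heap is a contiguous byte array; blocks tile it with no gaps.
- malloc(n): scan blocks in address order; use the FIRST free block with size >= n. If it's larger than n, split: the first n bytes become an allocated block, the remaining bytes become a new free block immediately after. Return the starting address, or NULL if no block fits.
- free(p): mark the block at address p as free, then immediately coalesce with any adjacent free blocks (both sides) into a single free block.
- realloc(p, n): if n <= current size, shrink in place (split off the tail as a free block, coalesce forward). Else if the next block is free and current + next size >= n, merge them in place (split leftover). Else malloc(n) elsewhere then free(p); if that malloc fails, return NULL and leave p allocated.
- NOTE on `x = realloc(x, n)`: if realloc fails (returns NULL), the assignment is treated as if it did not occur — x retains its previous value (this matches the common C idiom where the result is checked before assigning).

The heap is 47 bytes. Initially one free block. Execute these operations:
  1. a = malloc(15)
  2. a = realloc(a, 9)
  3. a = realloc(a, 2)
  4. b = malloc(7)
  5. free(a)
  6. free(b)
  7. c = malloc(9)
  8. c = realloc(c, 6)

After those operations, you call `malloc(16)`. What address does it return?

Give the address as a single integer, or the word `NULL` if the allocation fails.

Op 1: a = malloc(15) -> a = 0; heap: [0-14 ALLOC][15-46 FREE]
Op 2: a = realloc(a, 9) -> a = 0; heap: [0-8 ALLOC][9-46 FREE]
Op 3: a = realloc(a, 2) -> a = 0; heap: [0-1 ALLOC][2-46 FREE]
Op 4: b = malloc(7) -> b = 2; heap: [0-1 ALLOC][2-8 ALLOC][9-46 FREE]
Op 5: free(a) -> (freed a); heap: [0-1 FREE][2-8 ALLOC][9-46 FREE]
Op 6: free(b) -> (freed b); heap: [0-46 FREE]
Op 7: c = malloc(9) -> c = 0; heap: [0-8 ALLOC][9-46 FREE]
Op 8: c = realloc(c, 6) -> c = 0; heap: [0-5 ALLOC][6-46 FREE]
malloc(16): first-fit scan over [0-5 ALLOC][6-46 FREE] -> 6

Answer: 6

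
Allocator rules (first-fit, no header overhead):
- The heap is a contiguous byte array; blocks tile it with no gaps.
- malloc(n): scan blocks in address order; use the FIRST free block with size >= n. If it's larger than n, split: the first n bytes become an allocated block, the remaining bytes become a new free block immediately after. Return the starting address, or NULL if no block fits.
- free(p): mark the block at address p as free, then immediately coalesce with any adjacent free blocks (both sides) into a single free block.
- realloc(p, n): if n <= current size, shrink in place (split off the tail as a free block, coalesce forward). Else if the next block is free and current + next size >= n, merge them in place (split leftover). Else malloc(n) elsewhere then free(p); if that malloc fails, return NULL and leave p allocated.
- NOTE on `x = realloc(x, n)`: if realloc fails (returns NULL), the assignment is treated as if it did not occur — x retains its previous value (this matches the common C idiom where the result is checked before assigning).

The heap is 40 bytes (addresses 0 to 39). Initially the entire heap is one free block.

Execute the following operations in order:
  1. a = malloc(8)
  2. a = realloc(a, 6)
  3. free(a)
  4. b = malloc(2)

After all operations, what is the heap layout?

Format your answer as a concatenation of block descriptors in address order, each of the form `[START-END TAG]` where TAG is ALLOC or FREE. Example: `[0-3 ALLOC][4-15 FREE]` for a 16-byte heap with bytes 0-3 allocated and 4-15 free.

Op 1: a = malloc(8) -> a = 0; heap: [0-7 ALLOC][8-39 FREE]
Op 2: a = realloc(a, 6) -> a = 0; heap: [0-5 ALLOC][6-39 FREE]
Op 3: free(a) -> (freed a); heap: [0-39 FREE]
Op 4: b = malloc(2) -> b = 0; heap: [0-1 ALLOC][2-39 FREE]

Answer: [0-1 ALLOC][2-39 FREE]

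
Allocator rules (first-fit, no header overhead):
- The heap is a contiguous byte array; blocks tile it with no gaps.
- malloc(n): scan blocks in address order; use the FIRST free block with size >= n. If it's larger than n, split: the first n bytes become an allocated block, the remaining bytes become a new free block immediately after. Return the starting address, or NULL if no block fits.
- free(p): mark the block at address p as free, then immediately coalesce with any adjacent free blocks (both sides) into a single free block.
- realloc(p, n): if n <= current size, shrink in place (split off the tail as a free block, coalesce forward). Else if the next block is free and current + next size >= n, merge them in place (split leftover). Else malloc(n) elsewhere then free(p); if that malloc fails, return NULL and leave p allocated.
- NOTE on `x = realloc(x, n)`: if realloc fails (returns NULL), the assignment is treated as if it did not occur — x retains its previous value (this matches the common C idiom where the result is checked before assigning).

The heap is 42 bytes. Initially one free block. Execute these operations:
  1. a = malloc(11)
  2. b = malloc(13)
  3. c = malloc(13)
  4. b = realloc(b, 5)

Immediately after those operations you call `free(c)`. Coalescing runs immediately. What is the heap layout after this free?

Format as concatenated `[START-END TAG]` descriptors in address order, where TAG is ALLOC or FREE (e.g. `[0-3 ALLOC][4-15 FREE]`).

Op 1: a = malloc(11) -> a = 0; heap: [0-10 ALLOC][11-41 FREE]
Op 2: b = malloc(13) -> b = 11; heap: [0-10 ALLOC][11-23 ALLOC][24-41 FREE]
Op 3: c = malloc(13) -> c = 24; heap: [0-10 ALLOC][11-23 ALLOC][24-36 ALLOC][37-41 FREE]
Op 4: b = realloc(b, 5) -> b = 11; heap: [0-10 ALLOC][11-15 ALLOC][16-23 FREE][24-36 ALLOC][37-41 FREE]
free(c): c = 24 -> block [24-36 ALLOC]; mark free, coalesce with adjacent free neighbors -> [0-10 ALLOC][11-15 ALLOC][16-41 FREE]

Answer: [0-10 ALLOC][11-15 ALLOC][16-41 FREE]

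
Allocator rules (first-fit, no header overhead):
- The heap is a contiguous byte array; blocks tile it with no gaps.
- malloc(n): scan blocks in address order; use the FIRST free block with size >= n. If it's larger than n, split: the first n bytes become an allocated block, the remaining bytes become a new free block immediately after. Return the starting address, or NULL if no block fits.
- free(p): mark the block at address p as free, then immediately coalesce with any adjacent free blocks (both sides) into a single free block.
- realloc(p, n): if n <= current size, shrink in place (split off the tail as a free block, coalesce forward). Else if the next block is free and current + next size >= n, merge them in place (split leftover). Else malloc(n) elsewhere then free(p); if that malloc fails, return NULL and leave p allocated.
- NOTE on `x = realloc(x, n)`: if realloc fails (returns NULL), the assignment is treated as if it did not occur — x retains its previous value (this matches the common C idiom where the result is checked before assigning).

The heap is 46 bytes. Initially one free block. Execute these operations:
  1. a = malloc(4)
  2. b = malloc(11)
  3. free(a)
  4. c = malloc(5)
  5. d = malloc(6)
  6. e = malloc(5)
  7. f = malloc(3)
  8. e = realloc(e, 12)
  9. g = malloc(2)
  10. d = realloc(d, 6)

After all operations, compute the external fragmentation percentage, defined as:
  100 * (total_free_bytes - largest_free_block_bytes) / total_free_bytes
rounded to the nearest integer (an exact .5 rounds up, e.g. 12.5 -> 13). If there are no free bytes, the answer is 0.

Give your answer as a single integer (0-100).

Answer: 14

Derivation:
Op 1: a = malloc(4) -> a = 0; heap: [0-3 ALLOC][4-45 FREE]
Op 2: b = malloc(11) -> b = 4; heap: [0-3 ALLOC][4-14 ALLOC][15-45 FREE]
Op 3: free(a) -> (freed a); heap: [0-3 FREE][4-14 ALLOC][15-45 FREE]
Op 4: c = malloc(5) -> c = 15; heap: [0-3 FREE][4-14 ALLOC][15-19 ALLOC][20-45 FREE]
Op 5: d = malloc(6) -> d = 20; heap: [0-3 FREE][4-14 ALLOC][15-19 ALLOC][20-25 ALLOC][26-45 FREE]
Op 6: e = malloc(5) -> e = 26; heap: [0-3 FREE][4-14 ALLOC][15-19 ALLOC][20-25 ALLOC][26-30 ALLOC][31-45 FREE]
Op 7: f = malloc(3) -> f = 0; heap: [0-2 ALLOC][3-3 FREE][4-14 ALLOC][15-19 ALLOC][20-25 ALLOC][26-30 ALLOC][31-45 FREE]
Op 8: e = realloc(e, 12) -> e = 26; heap: [0-2 ALLOC][3-3 FREE][4-14 ALLOC][15-19 ALLOC][20-25 ALLOC][26-37 ALLOC][38-45 FREE]
Op 9: g = malloc(2) -> g = 38; heap: [0-2 ALLOC][3-3 FREE][4-14 ALLOC][15-19 ALLOC][20-25 ALLOC][26-37 ALLOC][38-39 ALLOC][40-45 FREE]
Op 10: d = realloc(d, 6) -> d = 20; heap: [0-2 ALLOC][3-3 FREE][4-14 ALLOC][15-19 ALLOC][20-25 ALLOC][26-37 ALLOC][38-39 ALLOC][40-45 FREE]
Free blocks: [1 6] total_free=7 largest=6 -> 100*(7-6)/7 = 100/7 ≈ 14.286 -> rounds to 14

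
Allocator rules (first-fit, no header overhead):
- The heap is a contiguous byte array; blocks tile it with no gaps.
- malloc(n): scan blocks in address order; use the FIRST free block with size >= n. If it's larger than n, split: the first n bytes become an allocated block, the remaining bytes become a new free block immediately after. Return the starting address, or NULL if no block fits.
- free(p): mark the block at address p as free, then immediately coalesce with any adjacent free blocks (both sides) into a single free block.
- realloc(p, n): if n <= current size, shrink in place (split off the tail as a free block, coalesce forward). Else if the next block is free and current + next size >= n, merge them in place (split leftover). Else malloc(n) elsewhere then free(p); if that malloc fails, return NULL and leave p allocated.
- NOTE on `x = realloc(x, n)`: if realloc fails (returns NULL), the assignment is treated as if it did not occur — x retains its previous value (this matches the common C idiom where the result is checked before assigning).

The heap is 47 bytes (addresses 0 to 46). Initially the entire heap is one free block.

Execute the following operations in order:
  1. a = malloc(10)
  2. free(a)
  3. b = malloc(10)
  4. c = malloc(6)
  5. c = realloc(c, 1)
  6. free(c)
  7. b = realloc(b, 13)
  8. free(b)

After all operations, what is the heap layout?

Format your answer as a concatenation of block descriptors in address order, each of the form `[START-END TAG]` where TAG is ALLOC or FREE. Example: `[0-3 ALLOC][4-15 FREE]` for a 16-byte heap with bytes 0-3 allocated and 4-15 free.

Answer: [0-46 FREE]

Derivation:
Op 1: a = malloc(10) -> a = 0; heap: [0-9 ALLOC][10-46 FREE]
Op 2: free(a) -> (freed a); heap: [0-46 FREE]
Op 3: b = malloc(10) -> b = 0; heap: [0-9 ALLOC][10-46 FREE]
Op 4: c = malloc(6) -> c = 10; heap: [0-9 ALLOC][10-15 ALLOC][16-46 FREE]
Op 5: c = realloc(c, 1) -> c = 10; heap: [0-9 ALLOC][10-10 ALLOC][11-46 FREE]
Op 6: free(c) -> (freed c); heap: [0-9 ALLOC][10-46 FREE]
Op 7: b = realloc(b, 13) -> b = 0; heap: [0-12 ALLOC][13-46 FREE]
Op 8: free(b) -> (freed b); heap: [0-46 FREE]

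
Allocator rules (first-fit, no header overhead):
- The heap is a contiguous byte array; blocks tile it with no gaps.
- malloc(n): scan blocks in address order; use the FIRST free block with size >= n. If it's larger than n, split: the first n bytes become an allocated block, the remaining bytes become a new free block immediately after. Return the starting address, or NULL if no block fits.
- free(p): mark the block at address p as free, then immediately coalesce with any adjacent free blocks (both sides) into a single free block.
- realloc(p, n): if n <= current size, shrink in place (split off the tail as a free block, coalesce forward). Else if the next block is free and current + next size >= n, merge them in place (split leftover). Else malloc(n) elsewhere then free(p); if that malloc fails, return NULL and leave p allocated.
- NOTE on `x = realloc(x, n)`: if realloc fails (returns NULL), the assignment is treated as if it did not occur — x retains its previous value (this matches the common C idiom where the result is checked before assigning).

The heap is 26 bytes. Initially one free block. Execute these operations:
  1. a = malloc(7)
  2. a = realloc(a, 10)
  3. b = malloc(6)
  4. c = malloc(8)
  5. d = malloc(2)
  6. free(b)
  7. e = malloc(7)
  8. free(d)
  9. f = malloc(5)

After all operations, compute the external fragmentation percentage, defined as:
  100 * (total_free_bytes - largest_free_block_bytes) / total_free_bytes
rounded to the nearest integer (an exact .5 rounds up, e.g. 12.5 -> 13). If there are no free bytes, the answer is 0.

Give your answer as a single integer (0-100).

Answer: 33

Derivation:
Op 1: a = malloc(7) -> a = 0; heap: [0-6 ALLOC][7-25 FREE]
Op 2: a = realloc(a, 10) -> a = 0; heap: [0-9 ALLOC][10-25 FREE]
Op 3: b = malloc(6) -> b = 10; heap: [0-9 ALLOC][10-15 ALLOC][16-25 FREE]
Op 4: c = malloc(8) -> c = 16; heap: [0-9 ALLOC][10-15 ALLOC][16-23 ALLOC][24-25 FREE]
Op 5: d = malloc(2) -> d = 24; heap: [0-9 ALLOC][10-15 ALLOC][16-23 ALLOC][24-25 ALLOC]
Op 6: free(b) -> (freed b); heap: [0-9 ALLOC][10-15 FREE][16-23 ALLOC][24-25 ALLOC]
Op 7: e = malloc(7) -> e = NULL; heap: [0-9 ALLOC][10-15 FREE][16-23 ALLOC][24-25 ALLOC]
Op 8: free(d) -> (freed d); heap: [0-9 ALLOC][10-15 FREE][16-23 ALLOC][24-25 FREE]
Op 9: f = malloc(5) -> f = 10; heap: [0-9 ALLOC][10-14 ALLOC][15-15 FREE][16-23 ALLOC][24-25 FREE]
Free blocks: [1 2] total_free=3 largest=2 -> 100*(3-2)/3 = 100/3 ≈ 33.333 -> rounds to 33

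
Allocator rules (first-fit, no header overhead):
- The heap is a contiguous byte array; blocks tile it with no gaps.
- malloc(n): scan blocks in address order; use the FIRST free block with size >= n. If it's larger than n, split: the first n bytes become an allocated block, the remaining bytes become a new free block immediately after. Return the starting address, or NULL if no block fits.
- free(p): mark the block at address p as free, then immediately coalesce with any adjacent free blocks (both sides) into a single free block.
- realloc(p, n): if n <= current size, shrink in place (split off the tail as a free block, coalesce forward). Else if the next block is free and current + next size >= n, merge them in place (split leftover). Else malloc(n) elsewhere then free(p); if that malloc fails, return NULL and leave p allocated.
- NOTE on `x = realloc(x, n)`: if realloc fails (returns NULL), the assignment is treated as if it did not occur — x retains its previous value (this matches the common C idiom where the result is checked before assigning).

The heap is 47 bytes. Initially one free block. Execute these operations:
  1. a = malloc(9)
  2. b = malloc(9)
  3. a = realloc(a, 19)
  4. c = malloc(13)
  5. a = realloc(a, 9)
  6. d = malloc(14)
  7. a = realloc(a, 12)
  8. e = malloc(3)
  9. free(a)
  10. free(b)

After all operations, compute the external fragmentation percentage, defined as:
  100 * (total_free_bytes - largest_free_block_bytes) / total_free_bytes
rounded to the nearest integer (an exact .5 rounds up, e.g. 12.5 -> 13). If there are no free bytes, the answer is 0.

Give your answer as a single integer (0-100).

Op 1: a = malloc(9) -> a = 0; heap: [0-8 ALLOC][9-46 FREE]
Op 2: b = malloc(9) -> b = 9; heap: [0-8 ALLOC][9-17 ALLOC][18-46 FREE]
Op 3: a = realloc(a, 19) -> a = 18; heap: [0-8 FREE][9-17 ALLOC][18-36 ALLOC][37-46 FREE]
Op 4: c = malloc(13) -> c = NULL; heap: [0-8 FREE][9-17 ALLOC][18-36 ALLOC][37-46 FREE]
Op 5: a = realloc(a, 9) -> a = 18; heap: [0-8 FREE][9-17 ALLOC][18-26 ALLOC][27-46 FREE]
Op 6: d = malloc(14) -> d = 27; heap: [0-8 FREE][9-17 ALLOC][18-26 ALLOC][27-40 ALLOC][41-46 FREE]
Op 7: a = realloc(a, 12) -> NULL (a unchanged); heap: [0-8 FREE][9-17 ALLOC][18-26 ALLOC][27-40 ALLOC][41-46 FREE]
Op 8: e = malloc(3) -> e = 0; heap: [0-2 ALLOC][3-8 FREE][9-17 ALLOC][18-26 ALLOC][27-40 ALLOC][41-46 FREE]
Op 9: free(a) -> (freed a); heap: [0-2 ALLOC][3-8 FREE][9-17 ALLOC][18-26 FREE][27-40 ALLOC][41-46 FREE]
Op 10: free(b) -> (freed b); heap: [0-2 ALLOC][3-26 FREE][27-40 ALLOC][41-46 FREE]
Free blocks: [24 6] total_free=30 largest=24 -> 100*(30-24)/30 = 600/30 = 20

Answer: 20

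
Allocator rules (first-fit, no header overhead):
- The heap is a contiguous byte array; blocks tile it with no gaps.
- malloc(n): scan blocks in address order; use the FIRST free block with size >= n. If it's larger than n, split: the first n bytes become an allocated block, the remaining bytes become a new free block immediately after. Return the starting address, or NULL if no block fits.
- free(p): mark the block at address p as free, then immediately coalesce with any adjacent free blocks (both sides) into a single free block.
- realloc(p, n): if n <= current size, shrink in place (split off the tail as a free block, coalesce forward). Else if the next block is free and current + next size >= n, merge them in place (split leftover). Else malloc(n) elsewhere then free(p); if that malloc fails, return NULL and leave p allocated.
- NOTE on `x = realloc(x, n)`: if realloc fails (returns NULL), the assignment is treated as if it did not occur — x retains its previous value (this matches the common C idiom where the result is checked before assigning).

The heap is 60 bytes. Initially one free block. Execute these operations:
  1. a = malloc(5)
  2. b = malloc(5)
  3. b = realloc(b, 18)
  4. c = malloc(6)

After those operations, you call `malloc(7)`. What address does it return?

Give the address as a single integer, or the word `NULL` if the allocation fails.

Op 1: a = malloc(5) -> a = 0; heap: [0-4 ALLOC][5-59 FREE]
Op 2: b = malloc(5) -> b = 5; heap: [0-4 ALLOC][5-9 ALLOC][10-59 FREE]
Op 3: b = realloc(b, 18) -> b = 5; heap: [0-4 ALLOC][5-22 ALLOC][23-59 FREE]
Op 4: c = malloc(6) -> c = 23; heap: [0-4 ALLOC][5-22 ALLOC][23-28 ALLOC][29-59 FREE]
malloc(7): first-fit scan over [0-4 ALLOC][5-22 ALLOC][23-28 ALLOC][29-59 FREE] -> 29

Answer: 29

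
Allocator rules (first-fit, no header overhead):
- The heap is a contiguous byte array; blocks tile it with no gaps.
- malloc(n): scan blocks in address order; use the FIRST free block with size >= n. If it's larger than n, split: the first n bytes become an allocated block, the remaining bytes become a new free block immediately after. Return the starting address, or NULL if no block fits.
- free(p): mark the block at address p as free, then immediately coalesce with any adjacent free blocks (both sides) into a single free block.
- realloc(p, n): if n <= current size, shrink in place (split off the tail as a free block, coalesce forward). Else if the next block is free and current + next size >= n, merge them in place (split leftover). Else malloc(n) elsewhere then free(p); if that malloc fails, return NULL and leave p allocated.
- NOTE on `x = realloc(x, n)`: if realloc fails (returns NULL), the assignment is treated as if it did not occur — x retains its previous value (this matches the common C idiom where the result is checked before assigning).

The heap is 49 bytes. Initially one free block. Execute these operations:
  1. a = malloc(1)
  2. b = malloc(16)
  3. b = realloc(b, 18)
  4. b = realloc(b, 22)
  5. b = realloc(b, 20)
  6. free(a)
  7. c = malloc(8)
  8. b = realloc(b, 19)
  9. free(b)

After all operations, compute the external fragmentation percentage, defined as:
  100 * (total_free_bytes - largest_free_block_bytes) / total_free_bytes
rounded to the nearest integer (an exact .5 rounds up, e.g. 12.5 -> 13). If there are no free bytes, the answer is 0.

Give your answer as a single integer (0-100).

Op 1: a = malloc(1) -> a = 0; heap: [0-0 ALLOC][1-48 FREE]
Op 2: b = malloc(16) -> b = 1; heap: [0-0 ALLOC][1-16 ALLOC][17-48 FREE]
Op 3: b = realloc(b, 18) -> b = 1; heap: [0-0 ALLOC][1-18 ALLOC][19-48 FREE]
Op 4: b = realloc(b, 22) -> b = 1; heap: [0-0 ALLOC][1-22 ALLOC][23-48 FREE]
Op 5: b = realloc(b, 20) -> b = 1; heap: [0-0 ALLOC][1-20 ALLOC][21-48 FREE]
Op 6: free(a) -> (freed a); heap: [0-0 FREE][1-20 ALLOC][21-48 FREE]
Op 7: c = malloc(8) -> c = 21; heap: [0-0 FREE][1-20 ALLOC][21-28 ALLOC][29-48 FREE]
Op 8: b = realloc(b, 19) -> b = 1; heap: [0-0 FREE][1-19 ALLOC][20-20 FREE][21-28 ALLOC][29-48 FREE]
Op 9: free(b) -> (freed b); heap: [0-20 FREE][21-28 ALLOC][29-48 FREE]
Free blocks: [21 20] total_free=41 largest=21 -> 100*(41-21)/41 = 2000/41 ≈ 48.780 -> rounds to 49

Answer: 49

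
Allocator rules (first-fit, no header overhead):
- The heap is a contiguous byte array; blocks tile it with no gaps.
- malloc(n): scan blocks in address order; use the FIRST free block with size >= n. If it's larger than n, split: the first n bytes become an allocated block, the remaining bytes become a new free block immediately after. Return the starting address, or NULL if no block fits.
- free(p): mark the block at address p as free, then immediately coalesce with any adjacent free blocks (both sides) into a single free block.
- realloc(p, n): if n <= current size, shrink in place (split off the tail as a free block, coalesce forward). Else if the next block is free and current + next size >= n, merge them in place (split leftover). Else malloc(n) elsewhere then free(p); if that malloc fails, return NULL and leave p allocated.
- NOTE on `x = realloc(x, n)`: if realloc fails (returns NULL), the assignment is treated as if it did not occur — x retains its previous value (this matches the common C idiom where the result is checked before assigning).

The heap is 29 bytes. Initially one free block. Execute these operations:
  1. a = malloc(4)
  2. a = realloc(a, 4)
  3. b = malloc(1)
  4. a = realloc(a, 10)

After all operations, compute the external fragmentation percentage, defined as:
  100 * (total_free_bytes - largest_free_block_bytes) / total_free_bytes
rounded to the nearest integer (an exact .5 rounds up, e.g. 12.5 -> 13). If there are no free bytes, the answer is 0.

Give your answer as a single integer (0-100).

Op 1: a = malloc(4) -> a = 0; heap: [0-3 ALLOC][4-28 FREE]
Op 2: a = realloc(a, 4) -> a = 0; heap: [0-3 ALLOC][4-28 FREE]
Op 3: b = malloc(1) -> b = 4; heap: [0-3 ALLOC][4-4 ALLOC][5-28 FREE]
Op 4: a = realloc(a, 10) -> a = 5; heap: [0-3 FREE][4-4 ALLOC][5-14 ALLOC][15-28 FREE]
Free blocks: [4 14] total_free=18 largest=14 -> 100*(18-14)/18 = 400/18 ≈ 22.222 -> rounds to 22

Answer: 22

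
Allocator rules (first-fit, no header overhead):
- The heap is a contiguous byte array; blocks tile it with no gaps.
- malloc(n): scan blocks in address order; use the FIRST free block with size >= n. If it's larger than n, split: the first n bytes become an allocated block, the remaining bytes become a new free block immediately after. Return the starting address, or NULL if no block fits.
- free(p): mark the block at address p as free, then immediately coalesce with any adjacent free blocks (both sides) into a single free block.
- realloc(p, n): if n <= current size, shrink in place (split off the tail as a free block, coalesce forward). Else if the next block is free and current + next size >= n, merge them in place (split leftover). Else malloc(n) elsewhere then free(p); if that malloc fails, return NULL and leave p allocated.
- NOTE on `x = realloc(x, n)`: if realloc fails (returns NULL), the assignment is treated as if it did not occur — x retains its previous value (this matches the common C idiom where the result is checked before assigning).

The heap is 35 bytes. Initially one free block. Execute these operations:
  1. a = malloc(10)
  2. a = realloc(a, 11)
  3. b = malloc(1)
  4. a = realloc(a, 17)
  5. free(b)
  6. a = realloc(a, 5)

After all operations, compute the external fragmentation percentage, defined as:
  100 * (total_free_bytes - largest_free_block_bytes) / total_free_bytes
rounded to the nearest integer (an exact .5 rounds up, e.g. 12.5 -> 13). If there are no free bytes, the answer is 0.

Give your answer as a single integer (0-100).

Answer: 40

Derivation:
Op 1: a = malloc(10) -> a = 0; heap: [0-9 ALLOC][10-34 FREE]
Op 2: a = realloc(a, 11) -> a = 0; heap: [0-10 ALLOC][11-34 FREE]
Op 3: b = malloc(1) -> b = 11; heap: [0-10 ALLOC][11-11 ALLOC][12-34 FREE]
Op 4: a = realloc(a, 17) -> a = 12; heap: [0-10 FREE][11-11 ALLOC][12-28 ALLOC][29-34 FREE]
Op 5: free(b) -> (freed b); heap: [0-11 FREE][12-28 ALLOC][29-34 FREE]
Op 6: a = realloc(a, 5) -> a = 12; heap: [0-11 FREE][12-16 ALLOC][17-34 FREE]
Free blocks: [12 18] total_free=30 largest=18 -> 100*(30-18)/30 = 1200/30 = 40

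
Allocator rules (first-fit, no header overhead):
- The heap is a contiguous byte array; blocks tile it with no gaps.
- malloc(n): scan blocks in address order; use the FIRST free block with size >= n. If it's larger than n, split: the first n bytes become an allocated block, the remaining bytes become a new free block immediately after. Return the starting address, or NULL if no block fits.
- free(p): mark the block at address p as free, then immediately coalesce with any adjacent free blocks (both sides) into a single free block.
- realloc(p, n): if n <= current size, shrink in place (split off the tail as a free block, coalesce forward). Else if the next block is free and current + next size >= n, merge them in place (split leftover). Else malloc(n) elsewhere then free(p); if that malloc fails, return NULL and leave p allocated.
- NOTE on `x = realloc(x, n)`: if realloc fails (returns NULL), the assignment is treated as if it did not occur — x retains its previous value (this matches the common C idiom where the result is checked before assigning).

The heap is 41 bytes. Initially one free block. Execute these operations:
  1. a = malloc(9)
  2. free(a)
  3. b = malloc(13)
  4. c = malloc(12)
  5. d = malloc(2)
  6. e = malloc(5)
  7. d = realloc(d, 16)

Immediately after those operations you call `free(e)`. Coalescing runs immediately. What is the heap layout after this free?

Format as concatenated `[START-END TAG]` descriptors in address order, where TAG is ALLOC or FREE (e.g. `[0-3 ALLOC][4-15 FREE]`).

Answer: [0-12 ALLOC][13-24 ALLOC][25-26 ALLOC][27-40 FREE]

Derivation:
Op 1: a = malloc(9) -> a = 0; heap: [0-8 ALLOC][9-40 FREE]
Op 2: free(a) -> (freed a); heap: [0-40 FREE]
Op 3: b = malloc(13) -> b = 0; heap: [0-12 ALLOC][13-40 FREE]
Op 4: c = malloc(12) -> c = 13; heap: [0-12 ALLOC][13-24 ALLOC][25-40 FREE]
Op 5: d = malloc(2) -> d = 25; heap: [0-12 ALLOC][13-24 ALLOC][25-26 ALLOC][27-40 FREE]
Op 6: e = malloc(5) -> e = 27; heap: [0-12 ALLOC][13-24 ALLOC][25-26 ALLOC][27-31 ALLOC][32-40 FREE]
Op 7: d = realloc(d, 16) -> NULL (d unchanged); heap: [0-12 ALLOC][13-24 ALLOC][25-26 ALLOC][27-31 ALLOC][32-40 FREE]
free(e): e = 27 -> block [27-31 ALLOC]; mark free, coalesce with adjacent free neighbors -> [0-12 ALLOC][13-24 ALLOC][25-26 ALLOC][27-40 FREE]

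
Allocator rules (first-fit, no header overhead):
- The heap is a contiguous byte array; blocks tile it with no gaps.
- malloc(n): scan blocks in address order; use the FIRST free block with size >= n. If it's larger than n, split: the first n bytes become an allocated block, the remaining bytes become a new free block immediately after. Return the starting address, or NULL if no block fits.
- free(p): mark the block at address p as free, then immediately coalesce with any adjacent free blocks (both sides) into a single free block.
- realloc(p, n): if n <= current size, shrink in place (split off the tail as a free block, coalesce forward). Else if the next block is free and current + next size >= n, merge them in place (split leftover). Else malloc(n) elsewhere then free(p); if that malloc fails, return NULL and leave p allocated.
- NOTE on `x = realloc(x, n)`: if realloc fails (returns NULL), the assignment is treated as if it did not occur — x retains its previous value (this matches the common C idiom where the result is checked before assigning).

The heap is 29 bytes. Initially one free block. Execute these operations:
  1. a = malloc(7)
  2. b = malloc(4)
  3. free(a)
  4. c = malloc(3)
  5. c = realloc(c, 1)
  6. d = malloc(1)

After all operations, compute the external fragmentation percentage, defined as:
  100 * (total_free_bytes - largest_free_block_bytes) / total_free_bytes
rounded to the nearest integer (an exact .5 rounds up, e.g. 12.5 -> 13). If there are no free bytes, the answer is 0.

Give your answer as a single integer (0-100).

Answer: 22

Derivation:
Op 1: a = malloc(7) -> a = 0; heap: [0-6 ALLOC][7-28 FREE]
Op 2: b = malloc(4) -> b = 7; heap: [0-6 ALLOC][7-10 ALLOC][11-28 FREE]
Op 3: free(a) -> (freed a); heap: [0-6 FREE][7-10 ALLOC][11-28 FREE]
Op 4: c = malloc(3) -> c = 0; heap: [0-2 ALLOC][3-6 FREE][7-10 ALLOC][11-28 FREE]
Op 5: c = realloc(c, 1) -> c = 0; heap: [0-0 ALLOC][1-6 FREE][7-10 ALLOC][11-28 FREE]
Op 6: d = malloc(1) -> d = 1; heap: [0-0 ALLOC][1-1 ALLOC][2-6 FREE][7-10 ALLOC][11-28 FREE]
Free blocks: [5 18] total_free=23 largest=18 -> 100*(23-18)/23 = 500/23 ≈ 21.739 -> rounds to 22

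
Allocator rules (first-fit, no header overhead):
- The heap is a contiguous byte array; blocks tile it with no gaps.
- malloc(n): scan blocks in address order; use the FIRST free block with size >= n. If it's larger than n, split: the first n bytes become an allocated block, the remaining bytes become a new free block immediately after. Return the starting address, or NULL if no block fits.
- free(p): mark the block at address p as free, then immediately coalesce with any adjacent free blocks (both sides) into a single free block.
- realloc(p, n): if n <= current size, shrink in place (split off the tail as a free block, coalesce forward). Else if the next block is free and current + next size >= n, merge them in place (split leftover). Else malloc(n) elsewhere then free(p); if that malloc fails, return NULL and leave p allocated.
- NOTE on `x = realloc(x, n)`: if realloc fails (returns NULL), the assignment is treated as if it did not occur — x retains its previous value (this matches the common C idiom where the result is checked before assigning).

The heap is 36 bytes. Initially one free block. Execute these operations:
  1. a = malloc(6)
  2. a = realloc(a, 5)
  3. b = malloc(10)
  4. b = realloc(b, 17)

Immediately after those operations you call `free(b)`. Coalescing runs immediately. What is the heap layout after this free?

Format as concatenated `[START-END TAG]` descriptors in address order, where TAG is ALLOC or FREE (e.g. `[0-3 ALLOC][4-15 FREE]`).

Op 1: a = malloc(6) -> a = 0; heap: [0-5 ALLOC][6-35 FREE]
Op 2: a = realloc(a, 5) -> a = 0; heap: [0-4 ALLOC][5-35 FREE]
Op 3: b = malloc(10) -> b = 5; heap: [0-4 ALLOC][5-14 ALLOC][15-35 FREE]
Op 4: b = realloc(b, 17) -> b = 5; heap: [0-4 ALLOC][5-21 ALLOC][22-35 FREE]
free(b): b = 5 -> block [5-21 ALLOC]; mark free, coalesce with adjacent free neighbors -> [0-4 ALLOC][5-35 FREE]

Answer: [0-4 ALLOC][5-35 FREE]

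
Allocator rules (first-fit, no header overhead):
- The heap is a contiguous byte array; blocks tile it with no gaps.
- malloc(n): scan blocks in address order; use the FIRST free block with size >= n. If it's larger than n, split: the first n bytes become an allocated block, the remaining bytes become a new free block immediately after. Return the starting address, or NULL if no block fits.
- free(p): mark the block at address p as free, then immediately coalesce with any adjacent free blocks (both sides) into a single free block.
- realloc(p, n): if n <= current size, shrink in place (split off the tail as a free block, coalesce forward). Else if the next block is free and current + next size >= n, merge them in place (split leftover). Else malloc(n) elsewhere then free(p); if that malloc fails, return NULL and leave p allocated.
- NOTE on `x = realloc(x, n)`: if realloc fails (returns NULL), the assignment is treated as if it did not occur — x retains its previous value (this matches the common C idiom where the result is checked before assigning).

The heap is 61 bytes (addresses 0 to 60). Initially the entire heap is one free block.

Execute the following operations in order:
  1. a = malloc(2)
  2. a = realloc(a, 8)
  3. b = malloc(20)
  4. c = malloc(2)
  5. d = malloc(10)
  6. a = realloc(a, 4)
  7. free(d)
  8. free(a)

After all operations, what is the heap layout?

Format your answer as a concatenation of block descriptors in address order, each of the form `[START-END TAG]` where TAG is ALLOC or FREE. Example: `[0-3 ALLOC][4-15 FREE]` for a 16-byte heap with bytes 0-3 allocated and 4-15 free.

Answer: [0-7 FREE][8-27 ALLOC][28-29 ALLOC][30-60 FREE]

Derivation:
Op 1: a = malloc(2) -> a = 0; heap: [0-1 ALLOC][2-60 FREE]
Op 2: a = realloc(a, 8) -> a = 0; heap: [0-7 ALLOC][8-60 FREE]
Op 3: b = malloc(20) -> b = 8; heap: [0-7 ALLOC][8-27 ALLOC][28-60 FREE]
Op 4: c = malloc(2) -> c = 28; heap: [0-7 ALLOC][8-27 ALLOC][28-29 ALLOC][30-60 FREE]
Op 5: d = malloc(10) -> d = 30; heap: [0-7 ALLOC][8-27 ALLOC][28-29 ALLOC][30-39 ALLOC][40-60 FREE]
Op 6: a = realloc(a, 4) -> a = 0; heap: [0-3 ALLOC][4-7 FREE][8-27 ALLOC][28-29 ALLOC][30-39 ALLOC][40-60 FREE]
Op 7: free(d) -> (freed d); heap: [0-3 ALLOC][4-7 FREE][8-27 ALLOC][28-29 ALLOC][30-60 FREE]
Op 8: free(a) -> (freed a); heap: [0-7 FREE][8-27 ALLOC][28-29 ALLOC][30-60 FREE]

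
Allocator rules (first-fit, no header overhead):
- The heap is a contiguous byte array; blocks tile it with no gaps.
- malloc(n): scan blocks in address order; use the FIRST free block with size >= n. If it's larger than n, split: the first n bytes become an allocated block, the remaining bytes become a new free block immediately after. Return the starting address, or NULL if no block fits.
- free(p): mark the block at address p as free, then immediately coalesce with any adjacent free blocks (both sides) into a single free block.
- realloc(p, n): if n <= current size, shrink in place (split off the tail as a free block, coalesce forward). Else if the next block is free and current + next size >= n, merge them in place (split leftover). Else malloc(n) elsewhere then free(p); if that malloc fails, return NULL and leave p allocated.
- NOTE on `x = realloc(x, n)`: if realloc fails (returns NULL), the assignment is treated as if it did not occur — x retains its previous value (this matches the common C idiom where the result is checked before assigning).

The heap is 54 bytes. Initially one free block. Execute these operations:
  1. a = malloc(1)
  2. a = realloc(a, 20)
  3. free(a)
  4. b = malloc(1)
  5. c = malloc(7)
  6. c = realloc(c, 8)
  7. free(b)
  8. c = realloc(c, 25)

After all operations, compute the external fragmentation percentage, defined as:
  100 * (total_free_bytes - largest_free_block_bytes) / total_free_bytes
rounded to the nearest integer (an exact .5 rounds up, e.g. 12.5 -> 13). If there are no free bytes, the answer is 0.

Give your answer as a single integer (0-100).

Answer: 3

Derivation:
Op 1: a = malloc(1) -> a = 0; heap: [0-0 ALLOC][1-53 FREE]
Op 2: a = realloc(a, 20) -> a = 0; heap: [0-19 ALLOC][20-53 FREE]
Op 3: free(a) -> (freed a); heap: [0-53 FREE]
Op 4: b = malloc(1) -> b = 0; heap: [0-0 ALLOC][1-53 FREE]
Op 5: c = malloc(7) -> c = 1; heap: [0-0 ALLOC][1-7 ALLOC][8-53 FREE]
Op 6: c = realloc(c, 8) -> c = 1; heap: [0-0 ALLOC][1-8 ALLOC][9-53 FREE]
Op 7: free(b) -> (freed b); heap: [0-0 FREE][1-8 ALLOC][9-53 FREE]
Op 8: c = realloc(c, 25) -> c = 1; heap: [0-0 FREE][1-25 ALLOC][26-53 FREE]
Free blocks: [1 28] total_free=29 largest=28 -> 100*(29-28)/29 = 100/29 ≈ 3.448 -> rounds to 3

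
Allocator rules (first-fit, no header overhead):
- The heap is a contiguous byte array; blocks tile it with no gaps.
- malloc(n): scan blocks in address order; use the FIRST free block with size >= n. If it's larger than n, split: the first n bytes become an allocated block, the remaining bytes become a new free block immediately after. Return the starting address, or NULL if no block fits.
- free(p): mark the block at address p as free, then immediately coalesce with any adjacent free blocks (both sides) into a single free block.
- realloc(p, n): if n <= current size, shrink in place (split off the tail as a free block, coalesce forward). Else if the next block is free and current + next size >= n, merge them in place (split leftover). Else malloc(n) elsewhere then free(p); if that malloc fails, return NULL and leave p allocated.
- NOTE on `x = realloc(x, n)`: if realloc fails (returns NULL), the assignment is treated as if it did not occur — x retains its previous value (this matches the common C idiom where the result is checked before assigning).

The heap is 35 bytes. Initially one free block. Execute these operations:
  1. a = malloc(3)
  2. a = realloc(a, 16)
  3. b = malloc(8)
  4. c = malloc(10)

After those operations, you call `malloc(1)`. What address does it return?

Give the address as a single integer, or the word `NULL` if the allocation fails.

Op 1: a = malloc(3) -> a = 0; heap: [0-2 ALLOC][3-34 FREE]
Op 2: a = realloc(a, 16) -> a = 0; heap: [0-15 ALLOC][16-34 FREE]
Op 3: b = malloc(8) -> b = 16; heap: [0-15 ALLOC][16-23 ALLOC][24-34 FREE]
Op 4: c = malloc(10) -> c = 24; heap: [0-15 ALLOC][16-23 ALLOC][24-33 ALLOC][34-34 FREE]
malloc(1): first-fit scan over [0-15 ALLOC][16-23 ALLOC][24-33 ALLOC][34-34 FREE] -> 34

Answer: 34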